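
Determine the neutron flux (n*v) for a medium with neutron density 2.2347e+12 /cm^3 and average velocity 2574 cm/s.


phi = n * v
phi = 2.2347e+12 * 2574
phi = 5.7521e+15 /cm^2/s

5.7521e+15


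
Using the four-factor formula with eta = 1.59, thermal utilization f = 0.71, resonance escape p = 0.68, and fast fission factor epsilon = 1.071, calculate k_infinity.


k_inf = eta * f * p * epsilon
k_inf = 1.59 * 0.71 * 0.68 * 1.071
k_inf = 0.82216

0.82216


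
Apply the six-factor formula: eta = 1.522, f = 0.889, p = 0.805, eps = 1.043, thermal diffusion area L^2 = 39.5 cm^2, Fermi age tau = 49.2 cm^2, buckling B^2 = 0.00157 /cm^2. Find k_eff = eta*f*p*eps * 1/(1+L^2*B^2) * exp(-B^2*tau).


k_inf = eta*f*p*eps = 1.522*0.889*0.805*1.043 = 1.136048
P_TNL = 1/(1 + L^2*B^2) = 1/(1 + 39.5*0.00157) = 0.9416063
P_FNL = exp(-B^2*tau) = exp(-0.00157*49.2) = 0.9256640
k_eff = k_inf * P_TNL * P_FNL = 1.136048 * 0.9416063 * 0.9256640
k_eff = 0.99019

0.99019


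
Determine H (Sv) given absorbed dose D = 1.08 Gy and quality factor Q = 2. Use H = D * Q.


H = D * Q
H = 1.08 * 2
H = 2.1600 Sv

2.1600


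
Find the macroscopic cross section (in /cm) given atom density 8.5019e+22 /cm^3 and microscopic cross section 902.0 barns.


Sigma = N * sigma_barns * 1e-24
Sigma = 8.5019e+22 * 902.0 * 1e-24
Sigma = 76.687 /cm

76.687


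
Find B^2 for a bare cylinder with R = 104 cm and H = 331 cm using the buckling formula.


B^2 = (2.405/R)^2 + (pi/H)^2
B^2 = (2.405/104)^2 + (pi/331)^2
B^2 = 6.2485e-04 /cm^2

6.2485e-04


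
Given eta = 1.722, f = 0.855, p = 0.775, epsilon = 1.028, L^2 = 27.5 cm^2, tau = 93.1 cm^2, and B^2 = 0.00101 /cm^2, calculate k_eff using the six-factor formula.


k_inf = eta*f*p*eps = 1.722*0.855*0.775*1.028 = 1.172989
P_TNL = 1/(1 + L^2*B^2) = 1/(1 + 27.5*0.00101) = 0.9729756
P_FNL = exp(-B^2*tau) = exp(-0.00101*93.1) = 0.9102545
k_eff = k_inf * P_TNL * P_FNL = 1.172989 * 0.9729756 * 0.9102545
k_eff = 1.0389

1.0389


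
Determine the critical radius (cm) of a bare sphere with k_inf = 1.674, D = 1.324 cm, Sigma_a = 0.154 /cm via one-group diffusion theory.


L^2 = D / Sigma_a = 1.324 / 0.154 = 8.597403 cm^2
B_m^2 = (k_inf - 1) / L^2 = (1.674 - 1) / 8.597403 = 0.07839577 /cm^2
For a bare sphere: B_g = pi/R, so R_c = pi / sqrt(B_m^2)
R_c = pi / sqrt(0.07839577) = 11.220 cm

11.220


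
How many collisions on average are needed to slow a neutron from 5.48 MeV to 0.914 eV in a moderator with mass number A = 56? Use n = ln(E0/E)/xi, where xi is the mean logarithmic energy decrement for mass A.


xi = 1 + (A-1)^2/(2A)*ln((A-1)/(A+1)) = 0.03529286 (for A = 56)
n = ln(E0/E) / xi
n = ln(5.48e6 / 0.914) / 0.03529286
n = ln(5.995624e+06) / 0.03529286 = 442.20

442.20


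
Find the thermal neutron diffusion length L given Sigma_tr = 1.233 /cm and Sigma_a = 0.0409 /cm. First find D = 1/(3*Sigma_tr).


D = 1 / (3 * Sigma_tr) = 1 / (3 * 1.233) = 0.2703433 cm
L = sqrt(D / Sigma_a)
L = sqrt(0.2703433 / 0.0409)
L = 2.5710 cm

2.5710


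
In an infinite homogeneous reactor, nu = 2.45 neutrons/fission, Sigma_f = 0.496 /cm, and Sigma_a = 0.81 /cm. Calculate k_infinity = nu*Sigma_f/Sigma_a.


k_inf = nu * Sigma_f / Sigma_a
k_inf = 2.45 * 0.496 / 0.81
k_inf = 1.5002

1.5002


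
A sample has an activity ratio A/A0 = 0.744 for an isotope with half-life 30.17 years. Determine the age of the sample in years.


lambda = ln(2) / t_half = ln(2) / 30.17 = 0.02297472 /yr
t = -ln(A/A0) / lambda
t = -ln(0.744) / 0.02297472
t = 12.871 yr

12.871


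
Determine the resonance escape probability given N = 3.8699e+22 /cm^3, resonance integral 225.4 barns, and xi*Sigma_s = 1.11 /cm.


p = exp(-N * I * 1e-24 / (xi*Sigma_s))
p = exp(-3.8699e+22 * 225.4 * 1e-24 / 1.11)
p = 3.8652e-04

3.8652e-04


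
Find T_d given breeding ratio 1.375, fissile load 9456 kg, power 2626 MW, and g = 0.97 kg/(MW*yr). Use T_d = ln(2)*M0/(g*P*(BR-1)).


Breeding gain G = BR - 1 = 1.375 - 1 = 0.375
Fissile production rate = g * P * G = 0.97 * 2626 * 0.375 = 955.2075 kg/yr
T_d = ln(2) * M0 / (g * P * G)
T_d = ln(2) * 9456 / 955.2075 = 6.8618 yr

6.8618


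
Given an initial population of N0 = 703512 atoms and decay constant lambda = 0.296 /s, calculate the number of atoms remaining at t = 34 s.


N = N0 * exp(-lambda * t)
N = 703512 * exp(-0.296 * 34)
N = 29.959

29.959


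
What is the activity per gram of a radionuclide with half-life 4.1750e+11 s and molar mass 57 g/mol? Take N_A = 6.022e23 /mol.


lambda = ln(2) / t_half = ln(2) / 4.1750e+11 = 1.660233e-12 /s
SA = lambda * N_A / M
SA = 1.660233e-12 * 6.022e23 / 57
SA = 1.7540e+10 Bq/g

1.7540e+10


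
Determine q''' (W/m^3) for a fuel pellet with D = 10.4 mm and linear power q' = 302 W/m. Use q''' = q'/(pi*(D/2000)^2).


r = D / 2 / 1000 = 10.4 / 2 / 1000 = 0.0052 m
q''' = q' / (pi * r^2)
q''' = 302 / (pi * 0.0052^2)
q''' = 3.5551e+06 W/m^3

3.5551e+06


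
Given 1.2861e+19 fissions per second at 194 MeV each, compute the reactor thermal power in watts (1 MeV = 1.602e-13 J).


P = fission_rate * E_MeV * 1.602e-13
P = 1.2861e+19 * 194 * 1.602e-13
P = 3.9970e+08 W

3.9970e+08


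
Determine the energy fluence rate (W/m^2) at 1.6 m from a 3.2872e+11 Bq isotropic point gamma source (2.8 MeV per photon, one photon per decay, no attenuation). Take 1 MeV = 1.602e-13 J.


psi = A * E * 1.602e-13 / (4*pi*r^2)
psi = 3.2872e+11 * 2.8 * 1.602e-13 / (4*pi*1.6^2)
psi = 0.0045835 W/m^2

0.0045835


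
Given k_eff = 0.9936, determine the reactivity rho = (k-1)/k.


rho = (k_eff - 1) / k_eff
rho = (0.9936 - 1) / 0.9936
rho = -0.0064412

-0.0064412


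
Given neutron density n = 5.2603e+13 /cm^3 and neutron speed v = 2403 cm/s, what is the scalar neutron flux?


phi = n * v
phi = 5.2603e+13 * 2403
phi = 1.2641e+17 /cm^2/s

1.2641e+17


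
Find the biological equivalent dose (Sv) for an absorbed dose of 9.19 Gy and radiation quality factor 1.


H = D * Q
H = 9.19 * 1
H = 9.1900 Sv

9.1900


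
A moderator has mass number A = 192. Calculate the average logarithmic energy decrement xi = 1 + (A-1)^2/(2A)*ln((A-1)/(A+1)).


xi = 1 + (A-1)^2/(2A) * ln((A-1)/(A+1))
xi = 1 + (192-1)^2/(2*192) * ln((192-1)/(192 +1))
xi = 0.010381

0.010381


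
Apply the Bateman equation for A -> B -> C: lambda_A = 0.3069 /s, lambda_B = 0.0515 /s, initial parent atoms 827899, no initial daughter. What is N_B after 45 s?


N_B(t) = lambda_A * N_A0 / (lambda_B - lambda_A) * [exp(-lambda_A*t) - exp(-lambda_B*t)]
exp(-0.3069*45) = 1.005023e-06; exp(-0.0515*45) = 0.09851958
N_B = 0.3069 * 827899 / (0.0515 - 0.3069) * (1.005023e-06 - 0.09851958)
N_B = 98010

98010


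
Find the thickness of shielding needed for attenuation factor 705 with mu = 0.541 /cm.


x = ln(factor) / mu
x = ln(705) / 0.541
x = 12.122 cm

12.122


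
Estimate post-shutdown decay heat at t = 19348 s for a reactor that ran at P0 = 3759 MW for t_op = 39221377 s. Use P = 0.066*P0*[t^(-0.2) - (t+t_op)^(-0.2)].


P/P0 = 0.066 * [t^(-0.2) - (t + t_op)^(-0.2)]
P/P0 = 0.066 * [19348^(-0.2) - (19348 + 39221377)^(-0.2)]
P/P0 = 0.066 * [0.1388906 - 0.03028674] = 0.007167855
P = 3759 * 0.007167855 = 26.944 MW

26.944


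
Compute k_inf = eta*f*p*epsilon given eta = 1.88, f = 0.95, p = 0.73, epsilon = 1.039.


k_inf = eta * f * p * epsilon
k_inf = 1.88 * 0.95 * 0.73 * 1.039
k_inf = 1.3546

1.3546


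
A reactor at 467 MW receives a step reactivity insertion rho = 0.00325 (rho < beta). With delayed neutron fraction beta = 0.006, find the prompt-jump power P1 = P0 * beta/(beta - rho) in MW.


P1/P0 = beta / (beta - rho)
P1/P0 = 0.006 / (0.006 - 0.00325) = 2.181818
P1 = 467 * 2.181818 = 1018.9 MW

1018.9


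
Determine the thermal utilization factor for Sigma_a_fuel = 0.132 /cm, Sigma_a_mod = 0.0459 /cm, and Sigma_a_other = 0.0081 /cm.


f = Sigma_a_fuel / (Sigma_a_fuel + Sigma_a_mod + Sigma_a_other)
f = 0.132 / (0.132 + 0.0459 + 0.0081)
f = 0.70968

0.70968


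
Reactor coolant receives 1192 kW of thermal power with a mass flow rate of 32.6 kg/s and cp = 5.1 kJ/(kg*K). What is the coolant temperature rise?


dT = Q / (m_dot * cp)
dT = 1192 / (32.6 * 5.1)
dT = 7.1695 C

7.1695


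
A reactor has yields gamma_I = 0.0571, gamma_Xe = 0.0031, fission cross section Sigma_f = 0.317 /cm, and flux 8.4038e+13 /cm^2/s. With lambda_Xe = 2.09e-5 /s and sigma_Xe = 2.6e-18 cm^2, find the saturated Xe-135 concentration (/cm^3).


Xe_eq = (gamma_I + gamma_Xe) * Sigma_f * phi / (lambda_Xe + sigma_Xe * phi)
Numerator = (0.0571 + 0.0031) * 0.317 * 8.4038e+13 = 1.603731e+12
Denominator = 2.09e-5 + 2.6e-18 * 8.4038e+13 = 2.393988e-04
Xe_eq = 1.603731e+12 / 2.393988e-04 = 6.6990e+15 /cm^3

6.6990e+15


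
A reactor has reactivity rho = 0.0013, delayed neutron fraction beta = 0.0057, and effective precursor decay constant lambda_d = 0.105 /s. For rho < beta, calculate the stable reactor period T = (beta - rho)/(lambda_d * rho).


T = (beta - rho) / (lambda_d * rho)
T = (0.0057 - 0.0013) / (0.105 * 0.0013)
T = 32.234 s

32.234


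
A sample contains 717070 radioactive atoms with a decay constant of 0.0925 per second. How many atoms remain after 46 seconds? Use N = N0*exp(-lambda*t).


N = N0 * exp(-lambda * t)
N = 717070 * exp(-0.0925 * 46)
N = 10177

10177


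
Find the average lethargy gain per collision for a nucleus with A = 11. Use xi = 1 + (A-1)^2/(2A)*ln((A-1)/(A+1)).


xi = 1 + (A-1)^2/(2A) * ln((A-1)/(A+1))
xi = 1 + (11-1)^2/(2*11) * ln((11-1)/(11 +1))
xi = 0.17127

0.17127


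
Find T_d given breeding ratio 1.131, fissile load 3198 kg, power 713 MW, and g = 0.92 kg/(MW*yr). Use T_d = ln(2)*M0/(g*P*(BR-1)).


Breeding gain G = BR - 1 = 1.131 - 1 = 0.131
Fissile production rate = g * P * G = 0.92 * 713 * 0.131 = 85.93076 kg/yr
T_d = ln(2) * M0 / (g * P * G)
T_d = ln(2) * 3198 / 85.93076 = 25.796 yr

25.796


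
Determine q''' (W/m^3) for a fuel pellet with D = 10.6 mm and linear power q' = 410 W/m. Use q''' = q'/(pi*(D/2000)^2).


r = D / 2 / 1000 = 10.6 / 2 / 1000 = 0.0053 m
q''' = q' / (pi * r^2)
q''' = 410 / (pi * 0.0053^2)
q''' = 4.6460e+06 W/m^3

4.6460e+06


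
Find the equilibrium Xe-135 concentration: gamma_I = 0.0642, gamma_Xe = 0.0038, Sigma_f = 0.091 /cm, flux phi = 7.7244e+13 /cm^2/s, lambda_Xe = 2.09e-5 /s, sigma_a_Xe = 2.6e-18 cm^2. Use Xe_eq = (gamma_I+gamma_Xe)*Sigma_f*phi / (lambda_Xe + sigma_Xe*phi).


Xe_eq = (gamma_I + gamma_Xe) * Sigma_f * phi / (lambda_Xe + sigma_Xe * phi)
Numerator = (0.0642 + 0.0038) * 0.091 * 7.7244e+13 = 4.779859e+11
Denominator = 2.09e-5 + 2.6e-18 * 7.7244e+13 = 2.217344e-04
Xe_eq = 4.779859e+11 / 2.217344e-04 = 2.1557e+15 /cm^3

2.1557e+15


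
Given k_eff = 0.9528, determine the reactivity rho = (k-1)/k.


rho = (k_eff - 1) / k_eff
rho = (0.9528 - 1) / 0.9528
rho = -0.049538

-0.049538


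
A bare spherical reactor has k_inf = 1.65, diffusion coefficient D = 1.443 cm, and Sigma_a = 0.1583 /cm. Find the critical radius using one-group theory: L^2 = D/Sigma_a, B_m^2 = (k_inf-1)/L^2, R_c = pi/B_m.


L^2 = D / Sigma_a = 1.443 / 0.1583 = 9.115603 cm^2
B_m^2 = (k_inf - 1) / L^2 = (1.65 - 1) / 9.115603 = 0.07130631 /cm^2
For a bare sphere: B_g = pi/R, so R_c = pi / sqrt(B_m^2)
R_c = pi / sqrt(0.07130631) = 11.765 cm

11.765


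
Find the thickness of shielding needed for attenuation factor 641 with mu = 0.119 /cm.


x = ln(factor) / mu
x = ln(641) / 0.119
x = 54.311 cm

54.311


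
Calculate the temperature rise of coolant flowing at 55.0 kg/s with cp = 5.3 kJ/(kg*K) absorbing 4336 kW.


dT = Q / (m_dot * cp)
dT = 4336 / (55.0 * 5.3)
dT = 14.875 C

14.875


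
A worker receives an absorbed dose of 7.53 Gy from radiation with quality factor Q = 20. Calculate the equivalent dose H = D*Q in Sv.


H = D * Q
H = 7.53 * 20
H = 150.60 Sv

150.60


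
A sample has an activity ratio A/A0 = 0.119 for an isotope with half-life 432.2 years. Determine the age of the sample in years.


lambda = ln(2) / t_half = ln(2) / 432.2 = 0.001603765 /yr
t = -ln(A/A0) / lambda
t = -ln(0.119) / 0.001603765
t = 1327.3 yr

1327.3


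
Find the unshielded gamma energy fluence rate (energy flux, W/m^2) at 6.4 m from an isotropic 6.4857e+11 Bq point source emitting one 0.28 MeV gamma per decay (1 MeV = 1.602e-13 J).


psi = A * E * 1.602e-13 / (4*pi*r^2)
psi = 6.4857e+11 * 0.28 * 1.602e-13 / (4*pi*6.4^2)
psi = 5.6521e-05 W/m^2

5.6521e-05


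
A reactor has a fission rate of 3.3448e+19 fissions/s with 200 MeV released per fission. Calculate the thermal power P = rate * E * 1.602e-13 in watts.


P = fission_rate * E_MeV * 1.602e-13
P = 3.3448e+19 * 200 * 1.602e-13
P = 1.0717e+09 W

1.0717e+09


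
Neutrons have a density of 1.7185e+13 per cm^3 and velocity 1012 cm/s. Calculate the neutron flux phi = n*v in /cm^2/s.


phi = n * v
phi = 1.7185e+13 * 1012
phi = 1.7391e+16 /cm^2/s

1.7391e+16


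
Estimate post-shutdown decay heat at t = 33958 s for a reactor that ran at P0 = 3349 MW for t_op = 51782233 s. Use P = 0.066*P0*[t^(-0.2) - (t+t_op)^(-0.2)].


P/P0 = 0.066 * [t^(-0.2) - (t + t_op)^(-0.2)]
P/P0 = 0.066 * [33958^(-0.2) - (33958 + 51782233)^(-0.2)]
P/P0 = 0.066 * [0.1241114 - 0.02864883] = 0.006300530
P = 3349 * 0.006300530 = 21.100 MW

21.100


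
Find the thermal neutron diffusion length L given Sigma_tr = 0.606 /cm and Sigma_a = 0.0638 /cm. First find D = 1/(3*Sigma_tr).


D = 1 / (3 * Sigma_tr) = 1 / (3 * 0.606) = 0.5500550 cm
L = sqrt(D / Sigma_a)
L = sqrt(0.5500550 / 0.0638)
L = 2.9362 cm

2.9362


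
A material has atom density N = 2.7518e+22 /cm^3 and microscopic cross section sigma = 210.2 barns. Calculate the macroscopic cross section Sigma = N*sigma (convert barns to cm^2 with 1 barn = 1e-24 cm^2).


Sigma = N * sigma_barns * 1e-24
Sigma = 2.7518e+22 * 210.2 * 1e-24
Sigma = 5.7843 /cm

5.7843


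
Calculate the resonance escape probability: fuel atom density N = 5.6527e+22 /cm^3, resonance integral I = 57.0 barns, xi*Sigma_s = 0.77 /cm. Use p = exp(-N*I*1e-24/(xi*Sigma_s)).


p = exp(-N * I * 1e-24 / (xi*Sigma_s))
p = exp(-5.6527e+22 * 57.0 * 1e-24 / 0.77)
p = 0.015230

0.015230


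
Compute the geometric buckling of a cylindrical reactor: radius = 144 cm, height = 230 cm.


B^2 = (2.405/R)^2 + (pi/H)^2
B^2 = (2.405/144)^2 + (pi/230)^2
B^2 = 4.6551e-04 /cm^2

4.6551e-04


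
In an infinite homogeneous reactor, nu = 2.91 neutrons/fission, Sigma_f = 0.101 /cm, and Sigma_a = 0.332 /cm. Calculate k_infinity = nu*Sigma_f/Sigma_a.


k_inf = nu * Sigma_f / Sigma_a
k_inf = 2.91 * 0.101 / 0.332
k_inf = 0.88527

0.88527


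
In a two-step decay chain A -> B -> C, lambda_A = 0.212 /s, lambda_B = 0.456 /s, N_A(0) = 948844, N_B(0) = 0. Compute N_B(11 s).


N_B(t) = lambda_A * N_A0 / (lambda_B - lambda_A) * [exp(-lambda_A*t) - exp(-lambda_B*t)]
exp(-0.212*11) = 0.09710135; exp(-0.456*11) = 0.006630998
N_B = 0.212 * 948844 / (0.456 - 0.212) * (0.09710135 - 0.006630998)
N_B = 74584

74584


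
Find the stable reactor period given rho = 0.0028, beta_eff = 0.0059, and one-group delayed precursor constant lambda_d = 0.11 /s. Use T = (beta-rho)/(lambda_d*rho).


T = (beta - rho) / (lambda_d * rho)
T = (0.0059 - 0.0028) / (0.11 * 0.0028)
T = 10.065 s

10.065


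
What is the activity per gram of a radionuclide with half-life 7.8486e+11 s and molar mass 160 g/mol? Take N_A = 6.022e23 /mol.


lambda = ln(2) / t_half = ln(2) / 7.8486e+11 = 8.831475e-13 /s
SA = lambda * N_A / M
SA = 8.831475e-13 * 6.022e23 / 160
SA = 3.3239e+09 Bq/g

3.3239e+09


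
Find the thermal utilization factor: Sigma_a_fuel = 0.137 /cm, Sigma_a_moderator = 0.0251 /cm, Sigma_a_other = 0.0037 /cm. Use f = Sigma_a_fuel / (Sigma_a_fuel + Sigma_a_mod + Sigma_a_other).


f = Sigma_a_fuel / (Sigma_a_fuel + Sigma_a_mod + Sigma_a_other)
f = 0.137 / (0.137 + 0.0251 + 0.0037)
f = 0.82630

0.82630


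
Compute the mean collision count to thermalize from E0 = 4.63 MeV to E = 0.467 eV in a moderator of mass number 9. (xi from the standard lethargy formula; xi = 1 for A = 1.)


xi = 1 + (A-1)^2/(2A)*ln((A-1)/(A+1)) = 0.2066007 (for A = 9)
n = ln(E0/E) / xi
n = ln(4.63e6 / 0.467) / 0.2066007
n = ln(9.914347e+06) / 0.2066007 = 77.974

77.974


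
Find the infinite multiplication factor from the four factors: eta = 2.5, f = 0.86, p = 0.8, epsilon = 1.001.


k_inf = eta * f * p * epsilon
k_inf = 2.5 * 0.86 * 0.8 * 1.001
k_inf = 1.7217

1.7217


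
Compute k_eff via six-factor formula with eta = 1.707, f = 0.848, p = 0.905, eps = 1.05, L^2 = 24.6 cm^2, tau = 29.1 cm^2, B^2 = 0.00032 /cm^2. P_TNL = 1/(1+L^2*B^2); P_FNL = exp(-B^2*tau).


k_inf = eta*f*p*eps = 1.707*0.848*0.905*1.05 = 1.375521
P_TNL = 1/(1 + L^2*B^2) = 1/(1 + 24.6*0.00032) = 0.9921895
P_FNL = exp(-B^2*tau) = exp(-0.00032*29.1) = 0.9907312
k_eff = k_inf * P_TNL * P_FNL = 1.375521 * 0.9921895 * 0.9907312
k_eff = 1.3521

1.3521


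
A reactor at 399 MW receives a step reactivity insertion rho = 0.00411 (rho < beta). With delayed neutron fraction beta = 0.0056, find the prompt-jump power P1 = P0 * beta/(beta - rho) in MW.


P1/P0 = beta / (beta - rho)
P1/P0 = 0.0056 / (0.0056 - 0.00411) = 3.758389
P1 = 399 * 3.758389 = 1499.6 MW

1499.6


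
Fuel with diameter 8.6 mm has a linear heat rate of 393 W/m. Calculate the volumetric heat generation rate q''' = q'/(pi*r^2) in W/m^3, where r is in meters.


r = D / 2 / 1000 = 8.6 / 2 / 1000 = 0.0043 m
q''' = q' / (pi * r^2)
q''' = 393 / (pi * 0.0043^2)
q''' = 6.7656e+06 W/m^3

6.7656e+06


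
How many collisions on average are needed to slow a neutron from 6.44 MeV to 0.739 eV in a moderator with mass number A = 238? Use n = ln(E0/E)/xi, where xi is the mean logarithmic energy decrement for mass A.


xi = 1 + (A-1)^2/(2A)*ln((A-1)/(A+1)) = 0.008379872 (for A = 238)
n = ln(E0/E) / xi
n = ln(6.44e6 / 0.739) / 0.008379872
n = ln(8.714479e+06) / 0.008379872 = 1907.0

1907.0


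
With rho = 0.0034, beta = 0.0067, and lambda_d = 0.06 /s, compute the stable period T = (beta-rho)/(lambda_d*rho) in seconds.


T = (beta - rho) / (lambda_d * rho)
T = (0.0067 - 0.0034) / (0.06 * 0.0034)
T = 16.176 s

16.176


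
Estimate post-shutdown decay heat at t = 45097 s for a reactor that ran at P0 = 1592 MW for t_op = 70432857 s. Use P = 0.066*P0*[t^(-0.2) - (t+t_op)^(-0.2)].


P/P0 = 0.066 * [t^(-0.2) - (t + t_op)^(-0.2)]
P/P0 = 0.066 * [45097^(-0.2) - (45097 + 70432857)^(-0.2)]
P/P0 = 0.066 * [0.1172656 - 0.02693949] = 0.005961523
P = 1592 * 0.005961523 = 9.4907 MW

9.4907


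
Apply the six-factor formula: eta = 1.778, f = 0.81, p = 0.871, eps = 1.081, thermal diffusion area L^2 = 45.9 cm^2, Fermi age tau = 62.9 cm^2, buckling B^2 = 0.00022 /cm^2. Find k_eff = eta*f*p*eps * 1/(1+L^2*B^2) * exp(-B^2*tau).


k_inf = eta*f*p*eps = 1.778*0.81*0.871*1.081 = 1.356003
P_TNL = 1/(1 + L^2*B^2) = 1/(1 + 45.9*0.00022) = 0.9900030
P_FNL = exp(-B^2*tau) = exp(-0.00022*62.9) = 0.9862573
k_eff = k_inf * P_TNL * P_FNL = 1.356003 * 0.9900030 * 0.9862573
k_eff = 1.3240

1.3240


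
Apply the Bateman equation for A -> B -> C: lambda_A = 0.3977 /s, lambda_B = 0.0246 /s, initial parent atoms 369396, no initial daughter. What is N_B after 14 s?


N_B(t) = lambda_A * N_A0 / (lambda_B - lambda_A) * [exp(-lambda_A*t) - exp(-lambda_B*t)]
exp(-0.3977*14) = 0.003818873; exp(-0.0246*14) = 0.7086454
N_B = 0.3977 * 369396 / (0.0246 - 0.3977) * (0.003818873 - 0.7086454)
N_B = 277527

277527


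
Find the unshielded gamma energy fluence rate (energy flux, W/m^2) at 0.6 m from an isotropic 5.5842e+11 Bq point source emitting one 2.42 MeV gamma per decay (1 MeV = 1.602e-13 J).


psi = A * E * 1.602e-13 / (4*pi*r^2)
psi = 5.5842e+11 * 2.42 * 1.602e-13 / (4*pi*0.6^2)
psi = 0.047855 W/m^2

0.047855


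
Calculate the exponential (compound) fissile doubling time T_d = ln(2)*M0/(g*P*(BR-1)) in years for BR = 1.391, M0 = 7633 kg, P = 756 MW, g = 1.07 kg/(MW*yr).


Breeding gain G = BR - 1 = 1.391 - 1 = 0.391
Fissile production rate = g * P * G = 1.07 * 756 * 0.391 = 316.28772 kg/yr
T_d = ln(2) * M0 / (g * P * G)
T_d = ln(2) * 7633 / 316.28772 = 16.728 yr

16.728


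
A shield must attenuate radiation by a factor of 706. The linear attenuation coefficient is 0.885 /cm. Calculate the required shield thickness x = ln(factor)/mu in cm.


x = ln(factor) / mu
x = ln(706) / 0.885
x = 7.4120 cm

7.4120


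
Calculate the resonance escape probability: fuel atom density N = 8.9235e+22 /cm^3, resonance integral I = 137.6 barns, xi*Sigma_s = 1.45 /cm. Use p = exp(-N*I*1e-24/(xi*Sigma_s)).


p = exp(-N * I * 1e-24 / (xi*Sigma_s))
p = exp(-8.9235e+22 * 137.6 * 1e-24 / 1.45)
p = 2.1006e-04

2.1006e-04


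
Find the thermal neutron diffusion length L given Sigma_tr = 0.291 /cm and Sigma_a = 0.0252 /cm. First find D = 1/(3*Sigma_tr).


D = 1 / (3 * Sigma_tr) = 1 / (3 * 0.291) = 1.145475 cm
L = sqrt(D / Sigma_a)
L = sqrt(1.145475 / 0.0252)
L = 6.7421 cm

6.7421


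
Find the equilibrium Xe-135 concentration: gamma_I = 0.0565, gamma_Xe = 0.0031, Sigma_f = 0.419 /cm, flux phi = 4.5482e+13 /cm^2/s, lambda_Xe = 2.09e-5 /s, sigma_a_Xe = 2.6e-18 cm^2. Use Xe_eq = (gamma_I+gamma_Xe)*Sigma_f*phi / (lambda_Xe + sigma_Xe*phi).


Xe_eq = (gamma_I + gamma_Xe) * Sigma_f * phi / (lambda_Xe + sigma_Xe * phi)
Numerator = (0.0565 + 0.0031) * 0.419 * 4.5482e+13 = 1.135795e+12
Denominator = 2.09e-5 + 2.6e-18 * 4.5482e+13 = 1.391532e-04
Xe_eq = 1.135795e+12 / 1.391532e-04 = 8.1622e+15 /cm^3

8.1622e+15


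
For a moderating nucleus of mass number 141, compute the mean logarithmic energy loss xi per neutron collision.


xi = 1 + (A-1)^2/(2A) * ln((A-1)/(A+1))
xi = 1 + (141-1)^2/(2*141) * ln((141-1)/(141 +1))
xi = 0.014118

0.014118


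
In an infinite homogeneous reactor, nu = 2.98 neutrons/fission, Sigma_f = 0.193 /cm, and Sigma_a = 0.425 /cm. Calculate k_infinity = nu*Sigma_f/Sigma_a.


k_inf = nu * Sigma_f / Sigma_a
k_inf = 2.98 * 0.193 / 0.425
k_inf = 1.3533

1.3533


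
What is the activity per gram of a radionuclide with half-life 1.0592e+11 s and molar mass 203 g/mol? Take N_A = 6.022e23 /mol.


lambda = ln(2) / t_half = ln(2) / 1.0592e+11 = 6.544063e-12 /s
SA = lambda * N_A / M
SA = 6.544063e-12 * 6.022e23 / 203
SA = 1.9413e+10 Bq/g

1.9413e+10


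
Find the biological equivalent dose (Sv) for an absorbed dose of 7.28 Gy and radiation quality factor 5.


H = D * Q
H = 7.28 * 5
H = 36.400 Sv

36.400


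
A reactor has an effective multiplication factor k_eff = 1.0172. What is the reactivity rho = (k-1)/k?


rho = (k_eff - 1) / k_eff
rho = (1.0172 - 1) / 1.0172
rho = 0.016909

0.016909


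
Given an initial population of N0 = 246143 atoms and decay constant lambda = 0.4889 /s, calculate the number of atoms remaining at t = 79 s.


N = N0 * exp(-lambda * t)
N = 246143 * exp(-0.4889 * 79)
N = 4.1437e-12

4.1437e-12


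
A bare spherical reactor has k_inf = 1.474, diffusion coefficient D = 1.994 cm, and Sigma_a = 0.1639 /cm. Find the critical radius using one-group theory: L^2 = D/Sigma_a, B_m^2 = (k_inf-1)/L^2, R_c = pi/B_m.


L^2 = D / Sigma_a = 1.994 / 0.1639 = 12.16595 cm^2
B_m^2 = (k_inf - 1) / L^2 = (1.474 - 1) / 12.16595 = 0.03896120 /cm^2
For a bare sphere: B_g = pi/R, so R_c = pi / sqrt(B_m^2)
R_c = pi / sqrt(0.03896120) = 15.916 cm

15.916


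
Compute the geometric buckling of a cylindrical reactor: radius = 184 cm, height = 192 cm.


B^2 = (2.405/R)^2 + (pi/H)^2
B^2 = (2.405/184)^2 + (pi/192)^2
B^2 = 4.3857e-04 /cm^2

4.3857e-04


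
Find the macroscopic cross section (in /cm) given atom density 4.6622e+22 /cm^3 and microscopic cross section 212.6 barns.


Sigma = N * sigma_barns * 1e-24
Sigma = 4.6622e+22 * 212.6 * 1e-24
Sigma = 9.9118 /cm

9.9118


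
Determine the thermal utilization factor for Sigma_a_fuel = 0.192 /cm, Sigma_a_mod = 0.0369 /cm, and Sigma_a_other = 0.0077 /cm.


f = Sigma_a_fuel / (Sigma_a_fuel + Sigma_a_mod + Sigma_a_other)
f = 0.192 / (0.192 + 0.0369 + 0.0077)
f = 0.81150

0.81150


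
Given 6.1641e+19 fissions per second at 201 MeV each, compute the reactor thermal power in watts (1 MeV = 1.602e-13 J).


P = fission_rate * E_MeV * 1.602e-13
P = 6.1641e+19 * 201 * 1.602e-13
P = 1.9849e+09 W

1.9849e+09


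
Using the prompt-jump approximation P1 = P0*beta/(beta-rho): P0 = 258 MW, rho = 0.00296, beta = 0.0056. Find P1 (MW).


P1/P0 = beta / (beta - rho)
P1/P0 = 0.0056 / (0.0056 - 0.00296) = 2.121212
P1 = 258 * 2.121212 = 547.27 MW

547.27


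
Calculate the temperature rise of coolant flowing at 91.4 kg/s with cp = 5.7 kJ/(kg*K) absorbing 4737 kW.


dT = Q / (m_dot * cp)
dT = 4737 / (91.4 * 5.7)
dT = 9.0925 C

9.0925


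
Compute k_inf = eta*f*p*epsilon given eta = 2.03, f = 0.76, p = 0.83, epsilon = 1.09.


k_inf = eta * f * p * epsilon
k_inf = 2.03 * 0.76 * 0.83 * 1.09
k_inf = 1.3958

1.3958


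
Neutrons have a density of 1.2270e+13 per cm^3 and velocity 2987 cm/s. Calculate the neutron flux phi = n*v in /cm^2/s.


phi = n * v
phi = 1.2270e+13 * 2987
phi = 3.6650e+16 /cm^2/s

3.6650e+16


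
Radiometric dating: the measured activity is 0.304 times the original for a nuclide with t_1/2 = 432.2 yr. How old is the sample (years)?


lambda = ln(2) / t_half = ln(2) / 432.2 = 0.001603765 /yr
t = -ln(A/A0) / lambda
t = -ln(0.304) / 0.001603765
t = 742.46 yr

742.46


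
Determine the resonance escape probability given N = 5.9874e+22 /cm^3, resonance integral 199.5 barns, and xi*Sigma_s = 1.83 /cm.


p = exp(-N * I * 1e-24 / (xi*Sigma_s))
p = exp(-5.9874e+22 * 199.5 * 1e-24 / 1.83)
p = 0.0014630

0.0014630


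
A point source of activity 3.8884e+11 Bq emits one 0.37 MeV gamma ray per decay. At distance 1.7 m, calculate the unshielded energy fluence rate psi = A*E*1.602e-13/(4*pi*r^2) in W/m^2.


psi = A * E * 1.602e-13 / (4*pi*r^2)
psi = 3.8884e+11 * 0.37 * 1.602e-13 / (4*pi*1.7^2)
psi = 6.3464e-04 W/m^2

6.3464e-04


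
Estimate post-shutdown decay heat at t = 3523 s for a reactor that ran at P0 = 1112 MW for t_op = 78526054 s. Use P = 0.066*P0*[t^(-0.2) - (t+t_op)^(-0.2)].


P/P0 = 0.066 * [t^(-0.2) - (t + t_op)^(-0.2)]
P/P0 = 0.066 * [3523^(-0.2) - (3523 + 78526054)^(-0.2)]
P/P0 = 0.066 * [0.1952619 - 0.02636291] = 0.01114733
P = 1112 * 0.01114733 = 12.396 MW

12.396


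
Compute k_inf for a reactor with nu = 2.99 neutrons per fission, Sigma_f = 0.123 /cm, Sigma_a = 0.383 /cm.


k_inf = nu * Sigma_f / Sigma_a
k_inf = 2.99 * 0.123 / 0.383
k_inf = 0.96023

0.96023


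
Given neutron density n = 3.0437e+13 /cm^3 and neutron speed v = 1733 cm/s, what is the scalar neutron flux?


phi = n * v
phi = 3.0437e+13 * 1733
phi = 5.2747e+16 /cm^2/s

5.2747e+16


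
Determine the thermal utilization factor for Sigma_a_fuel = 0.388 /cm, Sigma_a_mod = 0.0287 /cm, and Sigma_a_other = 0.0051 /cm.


f = Sigma_a_fuel / (Sigma_a_fuel + Sigma_a_mod + Sigma_a_other)
f = 0.388 / (0.388 + 0.0287 + 0.0051)
f = 0.91987

0.91987


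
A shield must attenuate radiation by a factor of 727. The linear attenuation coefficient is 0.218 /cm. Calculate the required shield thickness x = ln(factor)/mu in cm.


x = ln(factor) / mu
x = ln(727) / 0.218
x = 30.224 cm

30.224


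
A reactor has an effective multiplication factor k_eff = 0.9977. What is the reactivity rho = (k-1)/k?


rho = (k_eff - 1) / k_eff
rho = (0.9977 - 1) / 0.9977
rho = -0.0023053

-0.0023053


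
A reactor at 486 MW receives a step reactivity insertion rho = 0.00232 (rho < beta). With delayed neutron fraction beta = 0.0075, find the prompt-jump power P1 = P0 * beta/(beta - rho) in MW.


P1/P0 = beta / (beta - rho)
P1/P0 = 0.0075 / (0.0075 - 0.00232) = 1.447876
P1 = 486 * 1.447876 = 703.67 MW

703.67


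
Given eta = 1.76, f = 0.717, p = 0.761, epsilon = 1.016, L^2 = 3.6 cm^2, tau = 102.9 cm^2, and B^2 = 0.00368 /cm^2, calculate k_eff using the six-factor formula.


k_inf = eta*f*p*eps = 1.76*0.717*0.761*1.016 = 0.9756863
P_TNL = 1/(1 + L^2*B^2) = 1/(1 + 3.6*0.00368) = 0.9869252
P_FNL = exp(-B^2*tau) = exp(-0.00368*102.9) = 0.6847702
k_eff = k_inf * P_TNL * P_FNL = 0.9756863 * 0.9869252 * 0.6847702
k_eff = 0.65939

0.65939


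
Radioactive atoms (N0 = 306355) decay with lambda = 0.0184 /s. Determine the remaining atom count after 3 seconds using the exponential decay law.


N = N0 * exp(-lambda * t)
N = 306355 * exp(-0.0184 * 3)
N = 289902

289902


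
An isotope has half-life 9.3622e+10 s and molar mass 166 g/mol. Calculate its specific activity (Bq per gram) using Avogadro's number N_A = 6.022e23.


lambda = ln(2) / t_half = ln(2) / 9.3622e+10 = 7.403678e-12 /s
SA = lambda * N_A / M
SA = 7.403678e-12 * 6.022e23 / 166
SA = 2.6858e+10 Bq/g

2.6858e+10


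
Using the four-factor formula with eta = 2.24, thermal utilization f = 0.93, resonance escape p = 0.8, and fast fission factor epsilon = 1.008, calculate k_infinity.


k_inf = eta * f * p * epsilon
k_inf = 2.24 * 0.93 * 0.8 * 1.008
k_inf = 1.6799

1.6799


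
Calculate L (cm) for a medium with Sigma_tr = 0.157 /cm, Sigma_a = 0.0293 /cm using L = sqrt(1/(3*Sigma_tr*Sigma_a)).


D = 1 / (3 * Sigma_tr) = 1 / (3 * 0.157) = 2.123142 cm
L = sqrt(D / Sigma_a)
L = sqrt(2.123142 / 0.0293)
L = 8.5125 cm

8.5125


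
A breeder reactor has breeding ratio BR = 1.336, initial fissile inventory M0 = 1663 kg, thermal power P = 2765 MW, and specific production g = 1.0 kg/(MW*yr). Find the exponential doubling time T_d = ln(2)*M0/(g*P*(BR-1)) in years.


Breeding gain G = BR - 1 = 1.336 - 1 = 0.336
Fissile production rate = g * P * G = 1.0 * 2765 * 0.336 = 929.04 kg/yr
T_d = ln(2) * M0 / (g * P * G)
T_d = ln(2) * 1663 / 929.04 = 1.2407 yr

1.2407


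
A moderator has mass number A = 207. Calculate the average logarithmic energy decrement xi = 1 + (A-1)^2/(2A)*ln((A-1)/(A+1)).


xi = 1 + (A-1)^2/(2A) * ln((A-1)/(A+1))
xi = 1 + (207-1)^2/(2*207) * ln((207-1)/(207 +1))
xi = 0.0096308

0.0096308


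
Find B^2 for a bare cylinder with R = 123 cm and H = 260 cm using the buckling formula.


B^2 = (2.405/R)^2 + (pi/H)^2
B^2 = (2.405/123)^2 + (pi/260)^2
B^2 = 5.2831e-04 /cm^2

5.2831e-04


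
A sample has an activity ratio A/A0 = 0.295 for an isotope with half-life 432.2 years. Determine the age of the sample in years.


lambda = ln(2) / t_half = ln(2) / 432.2 = 0.001603765 /yr
t = -ln(A/A0) / lambda
t = -ln(0.295) / 0.001603765
t = 761.20 yr

761.20


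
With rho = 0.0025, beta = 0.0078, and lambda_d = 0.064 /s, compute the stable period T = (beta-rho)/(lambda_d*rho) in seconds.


T = (beta - rho) / (lambda_d * rho)
T = (0.0078 - 0.0025) / (0.064 * 0.0025)
T = 33.125 s

33.125


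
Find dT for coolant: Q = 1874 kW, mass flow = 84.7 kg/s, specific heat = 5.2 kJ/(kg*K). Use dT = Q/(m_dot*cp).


dT = Q / (m_dot * cp)
dT = 1874 / (84.7 * 5.2)
dT = 4.2548 C

4.2548


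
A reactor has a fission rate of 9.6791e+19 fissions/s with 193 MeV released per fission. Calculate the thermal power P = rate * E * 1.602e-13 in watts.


P = fission_rate * E_MeV * 1.602e-13
P = 9.6791e+19 * 193 * 1.602e-13
P = 2.9926e+09 W

2.9926e+09


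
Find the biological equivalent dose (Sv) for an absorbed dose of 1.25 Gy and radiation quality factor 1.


H = D * Q
H = 1.25 * 1
H = 1.2500 Sv

1.2500


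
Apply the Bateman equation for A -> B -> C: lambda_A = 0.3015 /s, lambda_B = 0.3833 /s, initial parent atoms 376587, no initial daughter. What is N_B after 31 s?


N_B(t) = lambda_A * N_A0 / (lambda_B - lambda_A) * [exp(-lambda_A*t) - exp(-lambda_B*t)]
exp(-0.3015*31) = 8.727033e-05; exp(-0.3833*31) = 6.911665e-06
N_B = 0.3015 * 376587 / (0.3833 - 0.3015) * (8.727033e-05 - 6.911665e-06)
N_B = 111.54

111.54


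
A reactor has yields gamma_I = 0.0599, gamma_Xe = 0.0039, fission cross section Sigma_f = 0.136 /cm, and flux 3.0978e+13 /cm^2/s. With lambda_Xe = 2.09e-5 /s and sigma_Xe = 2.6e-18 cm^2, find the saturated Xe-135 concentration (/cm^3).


Xe_eq = (gamma_I + gamma_Xe) * Sigma_f * phi / (lambda_Xe + sigma_Xe * phi)
Numerator = (0.0599 + 0.0039) * 0.136 * 3.0978e+13 = 2.687899e+11
Denominator = 2.09e-5 + 2.6e-18 * 3.0978e+13 = 1.014428e-04
Xe_eq = 2.687899e+11 / 1.014428e-04 = 2.6497e+15 /cm^3

2.6497e+15


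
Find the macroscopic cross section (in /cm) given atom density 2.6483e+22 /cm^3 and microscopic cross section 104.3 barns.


Sigma = N * sigma_barns * 1e-24
Sigma = 2.6483e+22 * 104.3 * 1e-24
Sigma = 2.7622 /cm

2.7622


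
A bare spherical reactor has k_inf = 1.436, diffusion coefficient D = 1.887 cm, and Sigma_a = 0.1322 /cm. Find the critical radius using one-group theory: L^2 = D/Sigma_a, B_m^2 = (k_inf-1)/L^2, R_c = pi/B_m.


L^2 = D / Sigma_a = 1.887 / 0.1322 = 14.27383 cm^2
B_m^2 = (k_inf - 1) / L^2 = (1.436 - 1) / 14.27383 = 0.03054541 /cm^2
For a bare sphere: B_g = pi/R, so R_c = pi / sqrt(B_m^2)
R_c = pi / sqrt(0.03054541) = 17.975 cm

17.975


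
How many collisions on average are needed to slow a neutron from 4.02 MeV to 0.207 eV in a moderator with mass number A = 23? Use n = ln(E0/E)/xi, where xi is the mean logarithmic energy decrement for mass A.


xi = 1 + (A-1)^2/(2A)*ln((A-1)/(A+1)) = 0.08448899 (for A = 23)
n = ln(E0/E) / xi
n = ln(4.02e6 / 0.207) / 0.08448899
n = ln(1.942029e+07) / 0.08448899 = 198.63

198.63


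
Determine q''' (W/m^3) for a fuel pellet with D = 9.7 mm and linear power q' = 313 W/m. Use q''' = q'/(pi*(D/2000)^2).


r = D / 2 / 1000 = 9.7 / 2 / 1000 = 0.00485 m
q''' = q' / (pi * r^2)
q''' = 313 / (pi * 0.00485^2)
q''' = 4.2356e+06 W/m^3

4.2356e+06


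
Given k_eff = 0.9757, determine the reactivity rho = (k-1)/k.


rho = (k_eff - 1) / k_eff
rho = (0.9757 - 1) / 0.9757
rho = -0.024905

-0.024905


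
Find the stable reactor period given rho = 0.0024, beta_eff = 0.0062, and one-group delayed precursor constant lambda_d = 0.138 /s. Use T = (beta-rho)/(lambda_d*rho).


T = (beta - rho) / (lambda_d * rho)
T = (0.0062 - 0.0024) / (0.138 * 0.0024)
T = 11.473 s

11.473


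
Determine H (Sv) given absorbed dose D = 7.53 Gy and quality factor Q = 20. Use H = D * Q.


H = D * Q
H = 7.53 * 20
H = 150.60 Sv

150.60


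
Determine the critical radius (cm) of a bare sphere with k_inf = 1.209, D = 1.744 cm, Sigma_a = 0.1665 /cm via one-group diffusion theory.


L^2 = D / Sigma_a = 1.744 / 0.1665 = 10.47447 cm^2
B_m^2 = (k_inf - 1) / L^2 = (1.209 - 1) / 10.47447 = 0.01995328 /cm^2
For a bare sphere: B_g = pi/R, so R_c = pi / sqrt(B_m^2)
R_c = pi / sqrt(0.01995328) = 22.240 cm

22.240


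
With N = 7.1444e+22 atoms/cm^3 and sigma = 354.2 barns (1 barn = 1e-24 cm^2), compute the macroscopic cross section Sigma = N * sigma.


Sigma = N * sigma_barns * 1e-24
Sigma = 7.1444e+22 * 354.2 * 1e-24
Sigma = 25.305 /cm

25.305


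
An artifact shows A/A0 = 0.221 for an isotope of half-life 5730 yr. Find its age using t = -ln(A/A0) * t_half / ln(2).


lambda = ln(2) / t_half = ln(2) / 5730 = 1.209681e-04 /yr
t = -ln(A/A0) / lambda
t = -ln(0.221) / 1.209681e-04
t = 12479 yr

12479


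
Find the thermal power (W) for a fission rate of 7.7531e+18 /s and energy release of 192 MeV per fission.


P = fission_rate * E_MeV * 1.602e-13
P = 7.7531e+18 * 192 * 1.602e-13
P = 2.3847e+08 W

2.3847e+08


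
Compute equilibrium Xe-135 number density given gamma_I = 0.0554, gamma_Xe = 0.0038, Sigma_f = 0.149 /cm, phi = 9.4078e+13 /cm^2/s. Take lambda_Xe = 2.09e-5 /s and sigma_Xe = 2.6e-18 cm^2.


Xe_eq = (gamma_I + gamma_Xe) * Sigma_f * phi / (lambda_Xe + sigma_Xe * phi)
Numerator = (0.0554 + 0.0038) * 0.149 * 9.4078e+13 = 8.298432e+11
Denominator = 2.09e-5 + 2.6e-18 * 9.4078e+13 = 2.655028e-04
Xe_eq = 8.298432e+11 / 2.655028e-04 = 3.1256e+15 /cm^3

3.1256e+15


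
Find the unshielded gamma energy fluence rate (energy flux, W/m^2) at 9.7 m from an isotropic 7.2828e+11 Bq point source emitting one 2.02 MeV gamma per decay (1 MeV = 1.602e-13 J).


psi = A * E * 1.602e-13 / (4*pi*r^2)
psi = 7.2828e+11 * 2.02 * 1.602e-13 / (4*pi*9.7^2)
psi = 1.9932e-04 W/m^2

1.9932e-04


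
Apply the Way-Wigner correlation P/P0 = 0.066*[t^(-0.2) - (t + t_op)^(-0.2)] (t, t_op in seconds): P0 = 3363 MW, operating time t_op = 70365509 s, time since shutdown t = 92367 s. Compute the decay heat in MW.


P/P0 = 0.066 * [t^(-0.2) - (t + t_op)^(-0.2)]
P/P0 = 0.066 * [92367^(-0.2) - (92367 + 70365509)^(-0.2)]
P/P0 = 0.066 * [0.1016007 - 0.02694102] = 0.004927539
P = 3363 * 0.004927539 = 16.571 MW

16.571


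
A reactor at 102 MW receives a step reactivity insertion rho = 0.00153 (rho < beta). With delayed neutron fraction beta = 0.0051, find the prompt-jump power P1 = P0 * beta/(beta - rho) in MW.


P1/P0 = beta / (beta - rho)
P1/P0 = 0.0051 / (0.0051 - 0.00153) = 1.428571
P1 = 102 * 1.428571 = 145.71 MW

145.71


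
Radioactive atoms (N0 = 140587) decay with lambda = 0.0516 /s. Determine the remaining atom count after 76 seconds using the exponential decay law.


N = N0 * exp(-lambda * t)
N = 140587 * exp(-0.0516 * 76)
N = 2784.9

2784.9


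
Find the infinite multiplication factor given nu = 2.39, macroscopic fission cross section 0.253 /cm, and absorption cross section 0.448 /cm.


k_inf = nu * Sigma_f / Sigma_a
k_inf = 2.39 * 0.253 / 0.448
k_inf = 1.3497

1.3497


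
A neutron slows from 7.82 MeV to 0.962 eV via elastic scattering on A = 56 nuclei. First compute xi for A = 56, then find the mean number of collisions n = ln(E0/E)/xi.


xi = 1 + (A-1)^2/(2A)*ln((A-1)/(A+1)) = 0.03529286 (for A = 56)
n = ln(E0/E) / xi
n = ln(7.82e6 / 0.962) / 0.03529286
n = ln(8.128898e+06) / 0.03529286 = 450.83

450.83


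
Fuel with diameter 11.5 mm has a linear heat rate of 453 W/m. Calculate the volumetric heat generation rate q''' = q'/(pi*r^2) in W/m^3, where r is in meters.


r = D / 2 / 1000 = 11.5 / 2 / 1000 = 0.00575 m
q''' = q' / (pi * r^2)
q''' = 453 / (pi * 0.00575^2)
q''' = 4.3613e+06 W/m^3

4.3613e+06


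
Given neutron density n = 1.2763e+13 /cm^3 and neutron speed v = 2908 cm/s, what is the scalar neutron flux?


phi = n * v
phi = 1.2763e+13 * 2908
phi = 3.7115e+16 /cm^2/s

3.7115e+16


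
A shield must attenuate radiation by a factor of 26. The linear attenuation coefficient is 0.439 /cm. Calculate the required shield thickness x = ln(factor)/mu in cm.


x = ln(factor) / mu
x = ln(26) / 0.439
x = 7.4216 cm

7.4216


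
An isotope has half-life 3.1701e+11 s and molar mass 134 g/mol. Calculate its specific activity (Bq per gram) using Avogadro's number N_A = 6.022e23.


lambda = ln(2) / t_half = ln(2) / 3.1701e+11 = 2.186515e-12 /s
SA = lambda * N_A / M
SA = 2.186515e-12 * 6.022e23 / 134
SA = 9.8263e+09 Bq/g

9.8263e+09


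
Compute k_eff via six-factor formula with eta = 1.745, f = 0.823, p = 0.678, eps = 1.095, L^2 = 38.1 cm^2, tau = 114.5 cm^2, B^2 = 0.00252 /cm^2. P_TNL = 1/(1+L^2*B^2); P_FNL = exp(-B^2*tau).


k_inf = eta*f*p*eps = 1.745*0.823*0.678*1.095 = 1.066201
P_TNL = 1/(1 + L^2*B^2) = 1/(1 + 38.1*0.00252) = 0.9123988
P_FNL = exp(-B^2*tau) = exp(-0.00252*114.5) = 0.7493568
k_eff = k_inf * P_TNL * P_FNL = 1.066201 * 0.9123988 * 0.7493568
k_eff = 0.72897

0.72897


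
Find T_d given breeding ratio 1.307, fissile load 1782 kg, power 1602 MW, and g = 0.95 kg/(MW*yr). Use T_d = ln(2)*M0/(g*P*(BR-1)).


Breeding gain G = BR - 1 = 1.307 - 1 = 0.307
Fissile production rate = g * P * G = 0.95 * 1602 * 0.307 = 467.2233 kg/yr
T_d = ln(2) * M0 / (g * P * G)
T_d = ln(2) * 1782 / 467.2233 = 2.6437 yr

2.6437


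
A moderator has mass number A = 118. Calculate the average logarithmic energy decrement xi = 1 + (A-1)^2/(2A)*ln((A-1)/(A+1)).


xi = 1 + (A-1)^2/(2A) * ln((A-1)/(A+1))
xi = 1 + (118-1)^2/(2*118) * ln((118-1)/(118 +1))
xi = 0.016854

0.016854


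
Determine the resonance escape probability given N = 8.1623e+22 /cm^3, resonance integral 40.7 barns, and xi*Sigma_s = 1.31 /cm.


p = exp(-N * I * 1e-24 / (xi*Sigma_s))
p = exp(-8.1623e+22 * 40.7 * 1e-24 / 1.31)
p = 0.079189

0.079189


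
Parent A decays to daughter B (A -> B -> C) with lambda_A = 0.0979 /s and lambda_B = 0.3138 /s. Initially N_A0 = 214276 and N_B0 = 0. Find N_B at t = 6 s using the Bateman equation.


N_B(t) = lambda_A * N_A0 / (lambda_B - lambda_A) * [exp(-lambda_A*t) - exp(-lambda_B*t)]
exp(-0.0979*6) = 0.5557704; exp(-0.3138*6) = 0.1521635
N_B = 0.0979 * 214276 / (0.3138 - 0.0979) * (0.5557704 - 0.1521635)
N_B = 39216

39216
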